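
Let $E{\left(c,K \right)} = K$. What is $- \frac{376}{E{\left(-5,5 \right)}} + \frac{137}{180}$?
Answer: $- \frac{13399}{180} \approx -74.439$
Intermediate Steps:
$- \frac{376}{E{\left(-5,5 \right)}} + \frac{137}{180} = - \frac{376}{5} + \frac{137}{180} = - \frac{13399}{180}$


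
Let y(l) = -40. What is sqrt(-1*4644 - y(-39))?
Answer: 2*I*sqrt(1151) ≈ 67.853*I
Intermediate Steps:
sqrt(-1*4644 - y(-39)) = sqrt(-1*4644 - 1*(-40)) = sqrt(-4644 + 40) = sqrt(-4604) = 2*I*sqrt(1151)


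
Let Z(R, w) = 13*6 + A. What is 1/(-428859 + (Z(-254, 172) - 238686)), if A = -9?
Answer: -1/667476 ≈ -1.4982e-6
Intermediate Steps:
Z(R, w) = 69 (Z(R, w) = 13*6 - 9 = 78 - 9 = 69)
1/(-428859 + (Z(-254, 172) - 238686)) = 1/(-428859 + (69 - 238686)) = 1/(-428859 - 238617) = 1/(-667476) = -1/667476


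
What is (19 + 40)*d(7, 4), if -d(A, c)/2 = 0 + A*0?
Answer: 0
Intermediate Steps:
d(A, c) = 0 (d(A, c) = -2*(0 + A*0) = -2*(0 + 0) = -2*0 = 0)
(19 + 40)*d(7, 4) = (19 + 40)*0 = 59*0 = 0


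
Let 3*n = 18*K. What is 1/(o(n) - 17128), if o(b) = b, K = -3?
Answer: -1/17146 ≈ -5.8323e-5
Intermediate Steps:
n = -18 (n = (18*(-3))/3 = (⅓)*(-54) = -18)
1/(o(n) - 17128) = 1/(-18 - 17128) = 1/(-17146) = -1/17146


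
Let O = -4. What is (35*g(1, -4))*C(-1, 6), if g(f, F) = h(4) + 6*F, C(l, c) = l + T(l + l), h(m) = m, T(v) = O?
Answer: 3500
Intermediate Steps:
T(v) = -4
C(l, c) = -4 + l (C(l, c) = l - 4 = -4 + l)
g(f, F) = 4 + 6*F
(35*g(1, -4))*C(-1, 6) = (35*(4 + 6*(-4)))*(-4 - 1) = (35*(4 - 24))*(-5) = (35*(-20))*(-5) = -700*(-5) = 3500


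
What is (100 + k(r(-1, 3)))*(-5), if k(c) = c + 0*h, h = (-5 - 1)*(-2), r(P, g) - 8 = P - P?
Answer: -540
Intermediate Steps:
r(P, g) = 8 (r(P, g) = 8 + (P - P) = 8 + 0 = 8)
h = 12 (h = -6*(-2) = 12)
k(c) = c (k(c) = c + 0*12 = c + 0 = c)
(100 + k(r(-1, 3)))*(-5) = (100 + 8)*(-5) = 108*(-5) = -540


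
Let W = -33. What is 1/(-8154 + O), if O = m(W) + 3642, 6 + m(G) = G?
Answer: -1/4551 ≈ -0.00021973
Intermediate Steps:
m(G) = -6 + G
O = 3603 (O = (-6 - 33) + 3642 = -39 + 3642 = 3603)
1/(-8154 + O) = 1/(-8154 + 3603) = 1/(-4551) = -1/4551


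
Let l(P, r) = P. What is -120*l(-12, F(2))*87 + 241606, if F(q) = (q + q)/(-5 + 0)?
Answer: 366886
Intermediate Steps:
F(q) = -2*q/5 (F(q) = (2*q)/(-5) = (2*q)*(-⅕) = -2*q/5)
-120*l(-12, F(2))*87 + 241606 = -120*(-12)*87 + 241606 = 1440*87 + 241606 = 125280 + 241606 = 366886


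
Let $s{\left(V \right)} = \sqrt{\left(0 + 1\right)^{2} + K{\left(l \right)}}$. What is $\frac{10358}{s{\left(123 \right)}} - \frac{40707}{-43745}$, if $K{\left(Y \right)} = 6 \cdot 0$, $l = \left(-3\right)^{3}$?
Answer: $\frac{453151417}{43745} \approx 10359.0$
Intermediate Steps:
$l = -27$
$K{\left(Y \right)} = 0$
$s{\left(V \right)} = 1$ ($s{\left(V \right)} = \sqrt{\left(0 + 1\right)^{2} + 0} = \sqrt{1^{2} + 0} = \sqrt{1 + 0} = \sqrt{1} = 1$)
$\frac{10358}{s{\left(123 \right)}} - \frac{40707}{-43745} = \frac{10358}{1} - \frac{40707}{-43745} = 10358 \cdot 1 - - \frac{40707}{43745} = 10358 + \frac{40707}{43745} = \frac{453151417}{43745}$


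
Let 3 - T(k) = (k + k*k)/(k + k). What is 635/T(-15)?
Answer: 127/2 ≈ 63.500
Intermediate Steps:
T(k) = 3 - (k + k²)/(2*k) (T(k) = 3 - (k + k*k)/(k + k) = 3 - (k + k²)/(2*k))
635/T(-15) = 635/(5/2 - ½*(-15)) = 635/(5/2 + 15/2) = 635/10 = 635*(⅒) = 127/2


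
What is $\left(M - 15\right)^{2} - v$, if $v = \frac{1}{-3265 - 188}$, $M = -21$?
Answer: $\frac{4475089}{3453} \approx 1296.0$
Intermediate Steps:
$v = - \frac{1}{3453}$ ($v = \frac{1}{-3453} = - \frac{1}{3453} \approx -0.0002896$)
$\left(M - 15\right)^{2} - v = \left(-21 - 15\right)^{2} - - \frac{1}{3453} = \left(-36\right)^{2} + \frac{1}{3453} = 1296 + \frac{1}{3453} = \frac{4475089}{3453}$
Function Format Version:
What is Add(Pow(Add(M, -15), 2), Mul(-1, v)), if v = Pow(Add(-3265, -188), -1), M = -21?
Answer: Rational(4475089, 3453) ≈ 1296.0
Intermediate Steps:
v = Rational(-1, 3453) (v = Pow(-3453, -1) = Rational(-1, 3453) ≈ -0.00028960)
Add(Pow(Add(M, -15), 2), Mul(-1, v)) = Add(Pow(Add(-21, -15), 2), Mul(-1, Rational(-1, 3453))) = Add(Pow(-36, 2), Rational(1, 3453)) = Add(1296, Rational(1, 3453)) = Rational(4475089, 3453)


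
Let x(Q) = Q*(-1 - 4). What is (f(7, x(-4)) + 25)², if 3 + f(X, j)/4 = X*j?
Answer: 328329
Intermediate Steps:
x(Q) = -5*Q (x(Q) = Q*(-5) = -5*Q)
f(X, j) = -12 + 4*X*j (f(X, j) = -12 + 4*(X*j) = -12 + 4*X*j)
(f(7, x(-4)) + 25)² = ((-12 + 4*7*(-5*(-4))) + 25)² = ((-12 + 4*7*20) + 25)² = ((-12 + 560) + 25)² = (548 + 25)² = 573² = 328329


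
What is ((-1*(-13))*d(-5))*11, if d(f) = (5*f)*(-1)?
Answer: 3575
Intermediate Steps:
d(f) = -5*f
((-1*(-13))*d(-5))*11 = ((-1*(-13))*(-5*(-5)))*11 = (13*25)*11 = 325*11 = 3575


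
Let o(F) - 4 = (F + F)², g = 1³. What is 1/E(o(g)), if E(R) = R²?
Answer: 1/64 ≈ 0.015625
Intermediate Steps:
g = 1
o(F) = 4 + 4*F² (o(F) = 4 + (F + F)² = 4 + (2*F)² = 4 + 4*F²)
1/E(o(g)) = 1/((4 + 4*1²)²) = 1/((4 + 4*1)²) = 1/((4 + 4)²) = 1/(8²) = 1/64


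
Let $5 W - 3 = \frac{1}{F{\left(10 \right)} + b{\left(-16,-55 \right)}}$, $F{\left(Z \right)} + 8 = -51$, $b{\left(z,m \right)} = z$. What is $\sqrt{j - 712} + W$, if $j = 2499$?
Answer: $\frac{224}{375} + \sqrt{1787} \approx 42.87$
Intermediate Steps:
$F{\left(Z \right)} = -59$ ($F{\left(Z \right)} = -8 - 51 = -59$)
$W = \frac{224}{375}$ ($W = \frac{3}{5} + \frac{1}{5 \left(-59 - 16\right)} = \frac{3}{5} + \frac{1}{5 \left(-75\right)} = \frac{3}{5} + \frac{1}{5} \left(- \frac{1}{75}\right) = \frac{3}{5} - \frac{1}{375} = \frac{224}{375} \approx 0.59733$)
$\sqrt{j - 712} + W = \sqrt{2499 - 712} + \frac{224}{375} = \sqrt{1787} + \frac{224}{375} = \frac{224}{375} + \sqrt{1787}$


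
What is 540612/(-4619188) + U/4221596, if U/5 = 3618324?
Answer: 5080396784238/1218771599003 ≈ 4.1685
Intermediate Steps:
U = 18091620 (U = 5*3618324 = 18091620)
540612/(-4619188) + U/4221596 = 540612/(-4619188) + 18091620/4221596 = 540612*(-1/4619188) + 18091620*(1/4221596) = -135153/1154797 + 4522905/1055399 = 5080396784238/1218771599003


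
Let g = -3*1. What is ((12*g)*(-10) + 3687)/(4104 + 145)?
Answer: 4047/4249 ≈ 0.95246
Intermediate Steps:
g = -3
((12*g)*(-10) + 3687)/(4104 + 145) = ((12*(-3))*(-10) + 3687)/(4104 + 145) = (-36*(-10) + 3687)/4249 = (360 + 3687)*(1/4249) = 4047*(1/4249) = 4047/4249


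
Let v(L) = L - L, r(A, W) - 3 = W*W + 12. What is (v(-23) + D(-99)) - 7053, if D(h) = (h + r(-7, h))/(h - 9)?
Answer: -257147/36 ≈ -7143.0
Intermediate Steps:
r(A, W) = 15 + W² (r(A, W) = 3 + (W*W + 12) = 3 + (W² + 12) = 3 + (12 + W²) = 15 + W²)
D(h) = (15 + h + h²)/(-9 + h) (D(h) = (h + (15 + h²))/(h - 9) = (15 + h + h²)/(-9 + h))
v(L) = 0
(v(-23) + D(-99)) - 7053 = (0 + (15 - 99 + (-99)²)/(-9 - 99)) - 7053 = (0 + (15 - 99 + 9801)/(-108)) - 7053 = (0 - 1/108*9717) - 7053 = (0 - 3239/36) - 7053 = -3239/36 - 7053 = -257147/36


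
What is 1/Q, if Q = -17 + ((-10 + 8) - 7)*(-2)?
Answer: 1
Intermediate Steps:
Q = 1 (Q = -17 + (-2 - 7)*(-2) = -17 - 9*(-2) = -17 + 18 = 1)
1/Q = 1/1 = 1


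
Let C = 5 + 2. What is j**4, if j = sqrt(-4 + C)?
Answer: 9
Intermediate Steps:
C = 7
j = sqrt(3) (j = sqrt(-4 + 7) = sqrt(3) ≈ 1.7320)
j**4 = (sqrt(3))**4 = 9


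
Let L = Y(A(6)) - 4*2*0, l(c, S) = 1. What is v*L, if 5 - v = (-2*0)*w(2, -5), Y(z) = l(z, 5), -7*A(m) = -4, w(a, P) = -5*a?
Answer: 5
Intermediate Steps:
A(m) = 4/7 (A(m) = -⅐*(-4) = 4/7)
Y(z) = 1
v = 5 (v = 5 - (-2*0)*(-5*2) = 5 - 0*(-10) = 5 - 1*0 = 5 + 0 = 5)
L = 1 (L = 1 - 4*2*0 = 1 - 8*0 = 1 + 0 = 1)
v*L = 5*1 = 5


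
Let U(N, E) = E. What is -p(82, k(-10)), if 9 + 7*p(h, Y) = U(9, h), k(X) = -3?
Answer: -73/7 ≈ -10.429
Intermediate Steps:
p(h, Y) = -9/7 + h/7
-p(82, k(-10)) = -(-9/7 + (⅐)*82) = -(-9/7 + 82/7) = -1*73/7 = -73/7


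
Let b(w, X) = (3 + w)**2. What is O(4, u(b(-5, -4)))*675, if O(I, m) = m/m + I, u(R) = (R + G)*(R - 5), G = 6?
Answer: 3375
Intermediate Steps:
u(R) = (-5 + R)*(6 + R) (u(R) = (R + 6)*(R - 5) = (6 + R)*(-5 + R) = (-5 + R)*(6 + R))
O(I, m) = 1 + I
O(4, u(b(-5, -4)))*675 = (1 + 4)*675 = 5*675 = 3375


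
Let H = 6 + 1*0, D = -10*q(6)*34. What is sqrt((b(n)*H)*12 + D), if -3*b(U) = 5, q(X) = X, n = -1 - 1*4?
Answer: 12*I*sqrt(15) ≈ 46.476*I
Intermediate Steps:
n = -5 (n = -1 - 4 = -5)
b(U) = -5/3 (b(U) = -1/3*5 = -5/3)
D = -2040 (D = -10*6*34 = -60*34 = -2040)
H = 6 (H = 6 + 0 = 6)
sqrt((b(n)*H)*12 + D) = sqrt(-5/3*6*12 - 2040) = sqrt(-10*12 - 2040) = sqrt(-120 - 2040) = sqrt(-2160) = 12*I*sqrt(15)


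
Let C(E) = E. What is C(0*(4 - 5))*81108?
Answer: 0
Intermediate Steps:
C(0*(4 - 5))*81108 = (0*(4 - 5))*81108 = (0*(-1))*81108 = 0*81108 = 0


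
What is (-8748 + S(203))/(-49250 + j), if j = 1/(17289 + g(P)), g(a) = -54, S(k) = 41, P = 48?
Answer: 150065145/848823749 ≈ 0.17679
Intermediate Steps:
j = 1/17235 (j = 1/(17289 - 54) = 1/17235 ≈ 5.8021e-5)
(-8748 + S(203))/(-49250 + j) = (-8748 + 41)/(-49250 + 1/17235) = -8707/(-848823749/17235) = -8707*(-17235/848823749) = 150065145/848823749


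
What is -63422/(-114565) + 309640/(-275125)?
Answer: -720997154/1260787825 ≈ -0.57186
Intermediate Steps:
-63422/(-114565) + 309640/(-275125) = -63422*(-1/114565) + 309640*(-1/275125) = 63422/114565 - 61928/55025 = -720997154/1260787825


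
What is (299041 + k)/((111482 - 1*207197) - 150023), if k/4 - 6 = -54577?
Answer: -80757/245738 ≈ -0.32863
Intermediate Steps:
k = -218284 (k = 24 + 4*(-54577) = 24 - 218308 = -218284)
(299041 + k)/((111482 - 1*207197) - 150023) = (299041 - 218284)/((111482 - 1*207197) - 150023) = 80757/((111482 - 207197) - 150023) = 80757/(-95715 - 150023) = 80757/(-245738) = 80757*(-1/245738) = -80757/245738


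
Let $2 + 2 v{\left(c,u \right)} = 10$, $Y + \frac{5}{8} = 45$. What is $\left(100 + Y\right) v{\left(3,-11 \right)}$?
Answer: $\frac{1155}{2} \approx 577.5$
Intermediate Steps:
$Y = \frac{355}{8}$ ($Y = - \frac{5}{8} + 45 = \frac{355}{8} \approx 44.375$)
$v{\left(c,u \right)} = 4$ ($v{\left(c,u \right)} = -1 + \frac{1}{2} \cdot 10 = -1 + 5 = 4$)
$\left(100 + Y\right) v{\left(3,-11 \right)} = \left(100 + \frac{355}{8}\right) 4 = \frac{1155}{8} \cdot 4 = \frac{1155}{2}$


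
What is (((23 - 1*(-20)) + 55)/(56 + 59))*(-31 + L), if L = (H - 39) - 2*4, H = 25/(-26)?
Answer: -100597/1495 ≈ -67.289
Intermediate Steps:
H = -25/26 (H = 25*(-1/26) = -25/26 ≈ -0.96154)
L = -1247/26 (L = (-25/26 - 39) - 2*4 = -1039/26 - 8 = -1247/26 ≈ -47.962)
(((23 - 1*(-20)) + 55)/(56 + 59))*(-31 + L) = (((23 - 1*(-20)) + 55)/(56 + 59))*(-31 - 1247/26) = (((23 + 20) + 55)/115)*(-2053/26) = ((43 + 55)*(1/115))*(-2053/26) = (98*(1/115))*(-2053/26) = (98/115)*(-2053/26) = -100597/1495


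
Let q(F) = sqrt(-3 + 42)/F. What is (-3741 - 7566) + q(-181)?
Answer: -11307 - sqrt(39)/181 ≈ -11307.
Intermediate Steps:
q(F) = sqrt(39)/F
(-3741 - 7566) + q(-181) = (-3741 - 7566) + sqrt(39)/(-181) = -11307 + sqrt(39)*(-1/181) = -11307 - sqrt(39)/181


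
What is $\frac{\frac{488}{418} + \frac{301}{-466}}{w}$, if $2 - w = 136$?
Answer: $- \frac{50795}{13050796} \approx -0.0038921$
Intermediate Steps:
$w = -134$ ($w = 2 - 136 = -134$)
$\frac{\frac{488}{418} + \frac{301}{-466}}{w} = \frac{\frac{488}{418} + \frac{301}{-466}}{-134} = \left(488 \cdot \frac{1}{418} + 301 \left(- \frac{1}{466}\right)\right) \left(- \frac{1}{134}\right) = \left(\frac{244}{209} - \frac{301}{466}\right) \left(- \frac{1}{134}\right) = \frac{50795}{97394} \left(- \frac{1}{134}\right) = - \frac{50795}{13050796}$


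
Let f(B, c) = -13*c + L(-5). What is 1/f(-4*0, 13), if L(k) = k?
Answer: -1/174 ≈ -0.0057471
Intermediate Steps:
f(B, c) = -5 - 13*c (f(B, c) = -13*c - 5 = -5 - 13*c)
1/f(-4*0, 13) = 1/(-5 - 13*13) = 1/(-5 - 169) = 1/(-174) = -1/174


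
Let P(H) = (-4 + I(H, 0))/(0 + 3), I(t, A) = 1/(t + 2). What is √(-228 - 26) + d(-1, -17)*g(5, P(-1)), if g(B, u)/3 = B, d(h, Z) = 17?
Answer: 255 + I*√254 ≈ 255.0 + 15.937*I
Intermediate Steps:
I(t, A) = 1/(2 + t)
P(H) = -4/3 + 1/(3*(2 + H)) (P(H) = (-4 + 1/(2 + H))/(0 + 3) = (-4 + 1/(2 + H))/3 = (-4 + 1/(2 + H))*(⅓) = -4/3 + 1/(3*(2 + H)))
g(B, u) = 3*B
√(-228 - 26) + d(-1, -17)*g(5, P(-1)) = √(-228 - 26) + 17*(3*5) = √(-254) + 17*15 = I*√254 + 255 = 255 + I*√254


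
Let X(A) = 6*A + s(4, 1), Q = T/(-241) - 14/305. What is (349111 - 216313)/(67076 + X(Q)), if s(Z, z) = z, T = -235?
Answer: 3253772330/1643634897 ≈ 1.9796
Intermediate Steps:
Q = 68301/73505 (Q = -235/(-241) - 14/305 = -235*(-1/241) - 14*1/305 = 235/241 - 14/305 = 68301/73505 ≈ 0.92920)
X(A) = 1 + 6*A (X(A) = 6*A + 1 = 1 + 6*A)
(349111 - 216313)/(67076 + X(Q)) = (349111 - 216313)/(67076 + (1 + 6*(68301/73505))) = 132798/(67076 + (1 + 409806/73505)) = 132798/(67076 + 483311/73505) = 132798/(4930904691/73505) = 132798*(73505/4930904691) = 3253772330/1643634897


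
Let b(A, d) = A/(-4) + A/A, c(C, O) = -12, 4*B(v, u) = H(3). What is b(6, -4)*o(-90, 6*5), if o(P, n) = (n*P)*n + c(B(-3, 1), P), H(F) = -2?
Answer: 40506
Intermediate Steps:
B(v, u) = -½ (B(v, u) = (¼)*(-2) = -½)
b(A, d) = 1 - A/4 (b(A, d) = A*(-¼) + 1 = -A/4 + 1 = 1 - A/4)
o(P, n) = -12 + P*n² (o(P, n) = (n*P)*n - 12 = (P*n)*n - 12 = P*n² - 12 = -12 + P*n²)
b(6, -4)*o(-90, 6*5) = (1 - ¼*6)*(-12 - 90*(6*5)²) = (1 - 3/2)*(-12 - 90*30²) = -(-12 - 90*900)/2 = -(-12 - 81000)/2 = -½*(-81012) = 40506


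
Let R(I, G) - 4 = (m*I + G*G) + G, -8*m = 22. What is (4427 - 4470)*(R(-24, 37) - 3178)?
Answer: 73186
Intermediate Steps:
m = -11/4 (m = -1/8*22 = -11/4 ≈ -2.7500)
R(I, G) = 4 + G + G**2 - 11*I/4 (R(I, G) = 4 + ((-11*I/4 + G*G) + G) = 4 + ((-11*I/4 + G**2) + G) = 4 + ((G**2 - 11*I/4) + G) = 4 + (G + G**2 - 11*I/4) = 4 + G + G**2 - 11*I/4)
(4427 - 4470)*(R(-24, 37) - 3178) = (4427 - 4470)*((4 + 37 + 37**2 - 11/4*(-24)) - 3178) = -43*((4 + 37 + 1369 + 66) - 3178) = -43*(1476 - 3178) = -43*(-1702) = 73186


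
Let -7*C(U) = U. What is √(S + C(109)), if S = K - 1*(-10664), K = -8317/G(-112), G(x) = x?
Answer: √171563/4 ≈ 103.55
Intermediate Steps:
K = 8317/112 (K = -8317/(-112) = -8317*(-1/112) = 8317/112 ≈ 74.259)
C(U) = -U/7
S = 1202685/112 (S = 8317/112 - 1*(-10664) = 8317/112 + 10664 = 1202685/112 ≈ 10738.)
√(S + C(109)) = √(1202685/112 - ⅐*109) = √(1202685/112 - 109/7) = √(171563/16) = √171563/4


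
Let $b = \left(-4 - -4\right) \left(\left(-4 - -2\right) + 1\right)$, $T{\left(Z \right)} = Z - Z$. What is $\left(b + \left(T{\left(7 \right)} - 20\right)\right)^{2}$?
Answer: $400$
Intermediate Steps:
$T{\left(Z \right)} = 0$
$b = 0$ ($b = \left(-4 + 4\right) \left(\left(-4 + 2\right) + 1\right) = 0 \left(-2 + 1\right) = 0 \left(-1\right) = 0$)
$\left(b + \left(T{\left(7 \right)} - 20\right)\right)^{2} = \left(0 + \left(0 - 20\right)\right)^{2} = \left(0 - 20\right)^{2} = \left(-20\right)^{2} = 400$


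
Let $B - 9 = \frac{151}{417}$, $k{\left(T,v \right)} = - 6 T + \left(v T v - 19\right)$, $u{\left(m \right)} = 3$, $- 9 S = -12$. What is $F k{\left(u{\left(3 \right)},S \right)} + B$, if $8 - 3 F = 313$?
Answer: $\frac{4039237}{1251} \approx 3228.8$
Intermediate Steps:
$S = \frac{4}{3}$ ($S = \left(- \frac{1}{9}\right) \left(-12\right) = \frac{4}{3} \approx 1.3333$)
$k{\left(T,v \right)} = -19 - 6 T + T v^{2}$ ($k{\left(T,v \right)} = - 6 T + \left(T v v - 19\right) = - 6 T + \left(T v^{2} - 19\right) = - 6 T + \left(-19 + T v^{2}\right) = -19 - 6 T + T v^{2}$)
$F = - \frac{305}{3}$ ($F = \frac{8}{3} - \frac{313}{3} = - \frac{305}{3} \approx -101.67$)
$B = \frac{3904}{417}$ ($B = 9 + \frac{151}{417} = \frac{3904}{417} \approx 9.3621$)
$F k{\left(u{\left(3 \right)},S \right)} + B = - \frac{305 \left(-19 - 18 + 3 \left(\frac{4}{3}\right)^{2}\right)}{3} + \frac{3904}{417} = - \frac{305 \left(-19 - 18 + 3 \cdot \frac{16}{9}\right)}{3} + \frac{3904}{417} = - \frac{305 \left(-19 - 18 + \frac{16}{3}\right)}{3} + \frac{3904}{417} = \left(- \frac{305}{3}\right) \left(- \frac{95}{3}\right) + \frac{3904}{417} = \frac{28975}{9} + \frac{3904}{417} = \frac{4039237}{1251}$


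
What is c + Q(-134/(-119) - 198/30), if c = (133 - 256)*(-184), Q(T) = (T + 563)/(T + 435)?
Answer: 361521669/15973 ≈ 22633.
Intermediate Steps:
Q(T) = (563 + T)/(435 + T)
c = 22632 (c = -123*(-184) = 22632)
c + Q(-134/(-119) - 198/30) = 22632 + (563 + (-134/(-119) - 198/30))/(435 + (-134/(-119) - 198/30)) = 22632 + (563 + (-134*(-1/119) - 198*1/30))/(435 + (-134*(-1/119) - 198*1/30)) = 22632 + (563 + (134/119 - 33/5))/(435 + (134/119 - 33/5)) = 22632 + (563 - 3257/595)/(435 - 3257/595) = 22632 + (331728/595)/(255568/595) = 22632 + (595/255568)*(331728/595) = 22632 + 20733/15973 = 361521669/15973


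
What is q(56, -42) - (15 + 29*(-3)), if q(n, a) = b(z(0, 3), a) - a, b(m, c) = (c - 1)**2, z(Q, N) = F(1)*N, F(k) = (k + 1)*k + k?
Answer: 1963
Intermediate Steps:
F(k) = k + k*(1 + k) (F(k) = (1 + k)*k + k = k*(1 + k) + k = k + k*(1 + k))
z(Q, N) = 3*N (z(Q, N) = (1*(2 + 1))*N = (1*3)*N = 3*N)
b(m, c) = (-1 + c)**2
q(n, a) = (-1 + a)**2 - a
q(56, -42) - (15 + 29*(-3)) = ((-1 - 42)**2 - 1*(-42)) - (15 + 29*(-3)) = ((-43)**2 + 42) - (15 - 87) = (1849 + 42) - 1*(-72) = 1891 + 72 = 1963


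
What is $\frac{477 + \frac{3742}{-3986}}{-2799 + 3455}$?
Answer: $\frac{474395}{653704} \approx 0.7257$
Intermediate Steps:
$\frac{477 + \frac{3742}{-3986}}{-2799 + 3455} = \frac{477 + 3742 \left(- \frac{1}{3986}\right)}{656} = \left(477 - \frac{1871}{1993}\right) \frac{1}{656} = \frac{948790}{1993} \cdot \frac{1}{656} = \frac{474395}{653704}$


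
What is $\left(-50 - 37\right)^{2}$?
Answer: $7569$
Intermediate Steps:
$\left(-50 - 37\right)^{2} = \left(-87\right)^{2} = 7569$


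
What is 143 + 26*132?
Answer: 3575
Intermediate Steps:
143 + 26*132 = 143 + 3432 = 3575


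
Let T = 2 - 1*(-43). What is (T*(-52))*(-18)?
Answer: 42120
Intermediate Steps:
T = 45 (T = 2 + 43 = 45)
(T*(-52))*(-18) = (45*(-52))*(-18) = -2340*(-18) = 42120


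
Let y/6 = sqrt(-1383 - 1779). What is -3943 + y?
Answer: -3943 + 6*I*sqrt(3162) ≈ -3943.0 + 337.39*I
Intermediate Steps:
y = 6*I*sqrt(3162) (y = 6*sqrt(-1383 - 1779) = 6*sqrt(-3162) = 6*(I*sqrt(3162)) = 6*I*sqrt(3162) ≈ 337.39*I)
-3943 + y = -3943 + 6*I*sqrt(3162)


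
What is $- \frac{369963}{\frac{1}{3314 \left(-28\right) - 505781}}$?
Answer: $221449862799$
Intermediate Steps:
$- \frac{369963}{\frac{1}{3314 \left(-28\right) - 505781}} = - \frac{369963}{\frac{1}{-92792 - 505781}} = - \frac{369963}{\frac{1}{-598573}} = - \frac{369963}{- \frac{1}{598573}} = \left(-369963\right) \left(-598573\right) = 221449862799$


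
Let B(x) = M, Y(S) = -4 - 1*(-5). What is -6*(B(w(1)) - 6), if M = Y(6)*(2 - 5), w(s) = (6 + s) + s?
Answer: 54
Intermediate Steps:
Y(S) = 1 (Y(S) = -4 + 5 = 1)
w(s) = 6 + 2*s
M = -3 (M = 1*(2 - 5) = 1*(-3) = -3)
B(x) = -3
-6*(B(w(1)) - 6) = -6*(-3 - 6) = -6*(-9) = 54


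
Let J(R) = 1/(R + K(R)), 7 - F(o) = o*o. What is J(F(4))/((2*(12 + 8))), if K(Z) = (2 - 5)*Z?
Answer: 1/720 ≈ 0.0013889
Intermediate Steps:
F(o) = 7 - o² (F(o) = 7 - o*o = 7 - o²)
K(Z) = -3*Z
J(R) = -1/(2*R) (J(R) = 1/(R - 3*R) = 1/(-2*R) = -1/(2*R))
J(F(4))/((2*(12 + 8))) = (-1/(2*(7 - 1*4²)))/((2*(12 + 8))) = (-1/(2*(7 - 1*16)))/((2*20)) = -1/(2*(7 - 16))/40 = -½/(-9)*(1/40) = -½*(-⅑)*(1/40) = (1/18)*(1/40) = 1/720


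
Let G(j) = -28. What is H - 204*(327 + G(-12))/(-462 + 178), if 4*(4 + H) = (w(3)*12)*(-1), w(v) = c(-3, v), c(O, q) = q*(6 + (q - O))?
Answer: 7297/71 ≈ 102.77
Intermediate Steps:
c(O, q) = q*(6 + q - O)
w(v) = v*(9 + v) (w(v) = v*(6 + v - 1*(-3)) = v*(6 + v + 3) = v*(9 + v))
H = -112 (H = -4 + (((3*(9 + 3))*12)*(-1))/4 = -4 + (((3*12)*12)*(-1))/4 = -4 + ((36*12)*(-1))/4 = -4 + (432*(-1))/4 = -4 + (¼)*(-432) = -4 - 108 = -112)
H - 204*(327 + G(-12))/(-462 + 178) = -112 - 204*(327 - 28)/(-462 + 178) = -112 - 60996/(-284) = -112 - 60996*(-1)/284 = -112 - 204*(-299/284) = -112 + 15249/71 = 7297/71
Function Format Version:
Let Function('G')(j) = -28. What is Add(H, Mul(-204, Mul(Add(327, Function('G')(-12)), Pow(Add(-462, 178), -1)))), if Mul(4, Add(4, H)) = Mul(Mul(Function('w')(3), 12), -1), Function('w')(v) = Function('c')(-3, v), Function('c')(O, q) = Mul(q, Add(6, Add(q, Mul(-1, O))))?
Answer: Rational(7297, 71) ≈ 102.77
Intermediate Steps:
Function('c')(O, q) = Mul(q, Add(6, q, Mul(-1, O)))
Function('w')(v) = Mul(v, Add(9, v)) (Function('w')(v) = Mul(v, Add(6, v, Mul(-1, -3))) = Mul(v, Add(6, v, 3)) = Mul(v, Add(9, v)))
H = -112 (H = Add(-4, Mul(Rational(1, 4), Mul(Mul(Mul(3, Add(9, 3)), 12), -1))) = Add(-4, Mul(Rational(1, 4), Mul(Mul(Mul(3, 12), 12), -1))) = Add(-4, Mul(Rational(1, 4), Mul(Mul(36, 12), -1))) = Add(-4, Mul(Rational(1, 4), Mul(432, -1))) = Add(-4, Mul(Rational(1, 4), -432)) = Add(-4, -108) = -112)
Add(H, Mul(-204, Mul(Add(327, Function('G')(-12)), Pow(Add(-462, 178), -1)))) = Add(-112, Mul(-204, Mul(Add(327, -28), Pow(Add(-462, 178), -1)))) = Add(-112, Mul(-204, Mul(299, Pow(-284, -1)))) = Add(-112, Mul(-204, Mul(299, Rational(-1, 284)))) = Add(-112, Mul(-204, Rational(-299, 284))) = Add(-112, Rational(15249, 71)) = Rational(7297, 71)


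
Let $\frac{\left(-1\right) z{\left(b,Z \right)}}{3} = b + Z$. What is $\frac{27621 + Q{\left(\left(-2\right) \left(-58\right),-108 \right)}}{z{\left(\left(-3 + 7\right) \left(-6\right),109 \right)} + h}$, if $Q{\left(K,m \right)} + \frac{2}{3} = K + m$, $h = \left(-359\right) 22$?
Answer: $- \frac{82885}{24459} \approx -3.3887$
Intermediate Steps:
$h = -7898$
$z{\left(b,Z \right)} = - 3 Z - 3 b$ ($z{\left(b,Z \right)} = - 3 \left(b + Z\right) = - 3 \left(Z + b\right) = - 3 Z - 3 b$)
$Q{\left(K,m \right)} = - \frac{2}{3} + K + m$ ($Q{\left(K,m \right)} = - \frac{2}{3} + \left(K + m\right) = - \frac{2}{3} + K + m$)
$\frac{27621 + Q{\left(\left(-2\right) \left(-58\right),-108 \right)}}{z{\left(\left(-3 + 7\right) \left(-6\right),109 \right)} + h} = \frac{27621 - - \frac{22}{3}}{\left(\left(-3\right) 109 - 3 \left(-3 + 7\right) \left(-6\right)\right) - 7898} = \frac{27621 - - \frac{22}{3}}{\left(-327 - 3 \cdot 4 \left(-6\right)\right) - 7898} = \frac{27621 + \frac{22}{3}}{\left(-327 - -72\right) - 7898} = \frac{82885}{3 \left(\left(-327 + 72\right) - 7898\right)} = \frac{82885}{3 \left(-255 - 7898\right)} = \frac{82885}{3 \left(-8153\right)} = \frac{82885}{3} \left(- \frac{1}{8153}\right) = - \frac{82885}{24459}$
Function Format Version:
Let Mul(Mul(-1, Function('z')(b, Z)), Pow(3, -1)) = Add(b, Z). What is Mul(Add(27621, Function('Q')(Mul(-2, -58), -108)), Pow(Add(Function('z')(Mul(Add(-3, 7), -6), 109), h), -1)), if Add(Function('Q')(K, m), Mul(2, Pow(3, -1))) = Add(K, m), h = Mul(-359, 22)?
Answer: Rational(-82885, 24459) ≈ -3.3887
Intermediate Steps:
h = -7898
Function('z')(b, Z) = Add(Mul(-3, Z), Mul(-3, b)) (Function('z')(b, Z) = Mul(-3, Add(b, Z)) = Mul(-3, Add(Z, b)) = Add(Mul(-3, Z), Mul(-3, b)))
Function('Q')(K, m) = Add(Rational(-2, 3), K, m) (Function('Q')(K, m) = Add(Rational(-2, 3), Add(K, m)) = Add(Rational(-2, 3), K, m))
Mul(Add(27621, Function('Q')(Mul(-2, -58), -108)), Pow(Add(Function('z')(Mul(Add(-3, 7), -6), 109), h), -1)) = Mul(Add(27621, Add(Rational(-2, 3), Mul(-2, -58), -108)), Pow(Add(Add(Mul(-3, 109), Mul(-3, Mul(Add(-3, 7), -6))), -7898), -1)) = Mul(Add(27621, Add(Rational(-2, 3), 116, -108)), Pow(Add(Add(-327, Mul(-3, Mul(4, -6))), -7898), -1)) = Mul(Add(27621, Rational(22, 3)), Pow(Add(Add(-327, Mul(-3, -24)), -7898), -1)) = Mul(Rational(82885, 3), Pow(Add(Add(-327, 72), -7898), -1)) = Mul(Rational(82885, 3), Pow(Add(-255, -7898), -1)) = Mul(Rational(82885, 3), Pow(-8153, -1)) = Mul(Rational(82885, 3), Rational(-1, 8153)) = Rational(-82885, 24459)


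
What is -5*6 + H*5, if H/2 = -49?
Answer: -520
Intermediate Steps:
H = -98 (H = 2*(-49) = -98)
-5*6 + H*5 = -5*6 - 98*5 = -30 - 490 = -520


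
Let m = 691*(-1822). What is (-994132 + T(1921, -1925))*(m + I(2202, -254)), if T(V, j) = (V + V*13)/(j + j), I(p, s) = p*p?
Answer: -981409582522242/275 ≈ -3.5688e+12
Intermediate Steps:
m = -1259002
I(p, s) = p**2
T(V, j) = 7*V/j (T(V, j) = (V + 13*V)/((2*j)) = (14*V)*(1/(2*j)) = 7*V/j)
(-994132 + T(1921, -1925))*(m + I(2202, -254)) = (-994132 + 7*1921/(-1925))*(-1259002 + 2202**2) = (-994132 + 7*1921*(-1/1925))*(-1259002 + 4848804) = (-994132 - 1921/275)*3589802 = -273388221/275*3589802 = -981409582522242/275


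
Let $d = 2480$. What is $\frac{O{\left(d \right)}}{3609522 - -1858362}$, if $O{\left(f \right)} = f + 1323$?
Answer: $\frac{3803}{5467884} \approx 0.00069552$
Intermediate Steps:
$O{\left(f \right)} = 1323 + f$
$\frac{O{\left(d \right)}}{3609522 - -1858362} = \frac{1323 + 2480}{3609522 - -1858362} = \frac{3803}{3609522 + 1858362} = \frac{3803}{5467884}$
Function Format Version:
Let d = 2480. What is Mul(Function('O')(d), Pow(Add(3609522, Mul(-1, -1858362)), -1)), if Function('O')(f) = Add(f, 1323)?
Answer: Rational(3803, 5467884) ≈ 0.00069552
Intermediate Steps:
Function('O')(f) = Add(1323, f)
Mul(Function('O')(d), Pow(Add(3609522, Mul(-1, -1858362)), -1)) = Mul(Add(1323, 2480), Pow(Add(3609522, Mul(-1, -1858362)), -1)) = Mul(3803, Pow(Add(3609522, 1858362), -1)) = Mul(3803, Pow(5467884, -1)) = Mul(3803, Rational(1, 5467884)) = Rational(3803, 5467884)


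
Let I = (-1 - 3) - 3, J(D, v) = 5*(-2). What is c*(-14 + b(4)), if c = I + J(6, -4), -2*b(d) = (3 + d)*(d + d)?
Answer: 714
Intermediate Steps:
J(D, v) = -10
I = -7 (I = -4 - 3 = -7)
b(d) = -d*(3 + d) (b(d) = -(3 + d)*(d + d)/2 = -(3 + d)*2*d/2 = -d*(3 + d))
c = -17 (c = -7 - 10 = -17)
c*(-14 + b(4)) = -17*(-14 - 1*4*(3 + 4)) = -17*(-14 - 1*4*7) = -17*(-14 - 28) = -17*(-42) = 714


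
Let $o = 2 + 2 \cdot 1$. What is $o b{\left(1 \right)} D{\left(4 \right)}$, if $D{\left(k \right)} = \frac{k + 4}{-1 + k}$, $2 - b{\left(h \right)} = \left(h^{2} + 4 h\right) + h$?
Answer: $- \frac{128}{3} \approx -42.667$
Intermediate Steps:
$b{\left(h \right)} = 2 - h^{2} - 5 h$ ($b{\left(h \right)} = 2 - \left(\left(h^{2} + 4 h\right) + h\right) = 2 - \left(h^{2} + 5 h\right) = 2 - h^{2} - 5 h$)
$D{\left(k \right)} = \frac{4 + k}{-1 + k}$
$o = 4$ ($o = 2 + 2 = 4$)
$o b{\left(1 \right)} D{\left(4 \right)} = 4 \left(2 - 1^{2} - 5\right) \frac{4 + 4}{-1 + 4} = 4 \left(2 - 1 - 5\right) \frac{1}{3} \cdot 8 = 4 \left(-4\right) \frac{8}{3} = \left(-16\right) \frac{8}{3} = - \frac{128}{3}$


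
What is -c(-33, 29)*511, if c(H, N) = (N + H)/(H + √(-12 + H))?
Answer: -1606/27 - 146*I*√5/27 ≈ -59.482 - 12.091*I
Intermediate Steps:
c(H, N) = (H + N)/(H + √(-12 + H))
-c(-33, 29)*511 = -(-33 + 29)/(-33 + √(-12 - 33))*511 = --4/(-33 + √(-45))*511 = --4/(-33 + 3*I*√5)*511 = -(-4/(-33 + 3*I*√5))*511 = -(-2044)/(-33 + 3*I*√5) = 2044/(-33 + 3*I*√5)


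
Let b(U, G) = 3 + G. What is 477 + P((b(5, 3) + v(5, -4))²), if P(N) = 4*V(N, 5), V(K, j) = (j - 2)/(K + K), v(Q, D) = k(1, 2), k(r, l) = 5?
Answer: 57723/121 ≈ 477.05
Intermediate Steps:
v(Q, D) = 5
V(K, j) = (-2 + j)/(2*K) (V(K, j) = (-2 + j)/((2*K)) = (-2 + j)*(1/(2*K)) = (-2 + j)/(2*K))
P(N) = 6/N (P(N) = 4*((-2 + 5)/(2*N)) = 4*((½)*3/N) = 4*(3/(2*N)) = 6/N)
477 + P((b(5, 3) + v(5, -4))²) = 477 + 6/(((3 + 3) + 5)²) = 477 + 6/((6 + 5)²) = 477 + 6/(11²) = 477 + 6/121 = 57723/121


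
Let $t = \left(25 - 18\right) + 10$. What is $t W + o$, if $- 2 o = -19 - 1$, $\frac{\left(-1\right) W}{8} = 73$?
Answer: $-9918$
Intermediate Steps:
$W = -584$ ($W = \left(-8\right) 73 = -584$)
$o = 10$ ($o = - \frac{-19 - 1}{2} = \left(- \frac{1}{2}\right) \left(-20\right) = 10$)
$t = 17$ ($t = 7 + 10 = 17$)
$t W + o = 17 \left(-584\right) + 10 = -9928 + 10 = -9918$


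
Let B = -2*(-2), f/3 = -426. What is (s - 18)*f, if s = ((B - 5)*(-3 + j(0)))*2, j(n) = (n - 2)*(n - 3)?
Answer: 30672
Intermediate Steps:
f = -1278 (f = 3*(-426) = -1278)
j(n) = (-3 + n)*(-2 + n) (j(n) = (-2 + n)*(-3 + n) = (-3 + n)*(-2 + n))
B = 4
s = -6 (s = ((4 - 5)*(-3 + (6 + 0² - 5*0)))*2 = -(-3 + (6 + 0 + 0))*2 = -(-3 + 6)*2 = -1*3*2 = -3*2 = -6)
(s - 18)*f = (-6 - 18)*(-1278) = -24*(-1278) = 30672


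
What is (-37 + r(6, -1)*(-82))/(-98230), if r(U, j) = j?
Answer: -9/19646 ≈ -0.00045811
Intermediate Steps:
(-37 + r(6, -1)*(-82))/(-98230) = (-37 - 1*(-82))/(-98230) = (-37 + 82)*(-1/98230) = 45*(-1/98230) = -9/19646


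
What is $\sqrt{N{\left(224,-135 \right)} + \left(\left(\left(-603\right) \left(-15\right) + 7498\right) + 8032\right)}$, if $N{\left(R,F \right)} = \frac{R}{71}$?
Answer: $\frac{\sqrt{123898479}}{71} \approx 156.77$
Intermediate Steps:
$N{\left(R,F \right)} = \frac{R}{71}$ ($N{\left(R,F \right)} = R \frac{1}{71} = \frac{R}{71}$)
$\sqrt{N{\left(224,-135 \right)} + \left(\left(\left(-603\right) \left(-15\right) + 7498\right) + 8032\right)} = \sqrt{\frac{1}{71} \cdot 224 + \left(\left(\left(-603\right) \left(-15\right) + 7498\right) + 8032\right)} = \sqrt{\frac{224}{71} + \left(\left(9045 + 7498\right) + 8032\right)} = \sqrt{\frac{224}{71} + \left(16543 + 8032\right)} = \sqrt{\frac{224}{71} + 24575} = \sqrt{\frac{1745049}{71}} = \frac{\sqrt{123898479}}{71}$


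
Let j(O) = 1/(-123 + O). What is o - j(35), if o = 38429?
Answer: 3381753/88 ≈ 38429.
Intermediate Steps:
o - j(35) = 38429 - 1/(-123 + 35) = 38429 - 1/(-88) = 38429 - 1*(-1/88) = 38429 + 1/88 = 3381753/88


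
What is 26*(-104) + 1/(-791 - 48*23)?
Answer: -5124081/1895 ≈ -2704.0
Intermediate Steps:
26*(-104) + 1/(-791 - 48*23) = -2704 + 1/(-791 - 1104) = -2704 + 1/(-1895) = -2704 - 1/1895 = -5124081/1895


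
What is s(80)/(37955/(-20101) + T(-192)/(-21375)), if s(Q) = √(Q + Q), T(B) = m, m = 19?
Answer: -22613625*√10/10679869 ≈ -6.6958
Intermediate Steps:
T(B) = 19
s(Q) = √2*√Q (s(Q) = √(2*Q) = √2*√Q)
s(80)/(37955/(-20101) + T(-192)/(-21375)) = (√2*√80)/(37955/(-20101) + 19/(-21375)) = (√2*(4*√5))/(37955*(-1/20101) + 19*(-1/21375)) = (4*√10)/(-37955/20101 - 1/1125) = (4*√10)/(-42719476/22613625) = (4*√10)*(-22613625/42719476) = -22613625*√10/10679869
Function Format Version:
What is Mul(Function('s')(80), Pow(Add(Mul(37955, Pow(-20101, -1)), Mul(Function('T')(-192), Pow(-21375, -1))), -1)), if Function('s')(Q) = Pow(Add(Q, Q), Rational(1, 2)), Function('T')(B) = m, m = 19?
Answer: Mul(Rational(-22613625, 10679869), Pow(10, Rational(1, 2))) ≈ -6.6958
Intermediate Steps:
Function('T')(B) = 19
Function('s')(Q) = Mul(Pow(2, Rational(1, 2)), Pow(Q, Rational(1, 2))) (Function('s')(Q) = Pow(Mul(2, Q), Rational(1, 2)) = Mul(Pow(2, Rational(1, 2)), Pow(Q, Rational(1, 2))))
Mul(Function('s')(80), Pow(Add(Mul(37955, Pow(-20101, -1)), Mul(Function('T')(-192), Pow(-21375, -1))), -1)) = Mul(Mul(Pow(2, Rational(1, 2)), Pow(80, Rational(1, 2))), Pow(Add(Mul(37955, Pow(-20101, -1)), Mul(19, Pow(-21375, -1))), -1)) = Mul(Mul(Pow(2, Rational(1, 2)), Mul(4, Pow(5, Rational(1, 2)))), Pow(Add(Mul(37955, Rational(-1, 20101)), Mul(19, Rational(-1, 21375))), -1)) = Mul(Mul(4, Pow(10, Rational(1, 2))), Pow(Add(Rational(-37955, 20101), Rational(-1, 1125)), -1)) = Mul(Mul(4, Pow(10, Rational(1, 2))), Pow(Rational(-42719476, 22613625), -1)) = Mul(Mul(4, Pow(10, Rational(1, 2))), Rational(-22613625, 42719476)) = Mul(Rational(-22613625, 10679869), Pow(10, Rational(1, 2)))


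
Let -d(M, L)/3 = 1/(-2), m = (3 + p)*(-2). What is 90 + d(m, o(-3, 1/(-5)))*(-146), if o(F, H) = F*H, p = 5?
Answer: -129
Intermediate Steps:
m = -16 (m = (3 + 5)*(-2) = 8*(-2) = -16)
d(M, L) = 3/2 (d(M, L) = -3/(-2) = -3*(-½) = 3/2)
90 + d(m, o(-3, 1/(-5)))*(-146) = 90 + (3/2)*(-146) = 90 - 219 = -129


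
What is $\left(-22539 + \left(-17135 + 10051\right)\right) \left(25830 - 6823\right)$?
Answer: $-563044361$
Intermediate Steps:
$\left(-22539 + \left(-17135 + 10051\right)\right) \left(25830 - 6823\right) = \left(-22539 - 7084\right) 19007 = \left(-29623\right) 19007 = -563044361$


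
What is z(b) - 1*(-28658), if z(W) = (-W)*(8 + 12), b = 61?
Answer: 27438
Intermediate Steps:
z(W) = -20*W (z(W) = -W*20 = -20*W)
z(b) - 1*(-28658) = -20*61 - 1*(-28658) = -1220 + 28658 = 27438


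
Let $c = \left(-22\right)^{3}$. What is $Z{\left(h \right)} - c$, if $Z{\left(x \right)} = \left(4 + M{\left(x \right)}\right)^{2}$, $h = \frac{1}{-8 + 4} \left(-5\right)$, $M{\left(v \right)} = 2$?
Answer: $10684$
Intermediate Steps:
$c = -10648$
$h = \frac{5}{4}$ ($h = \frac{1}{-4} \left(-5\right) = \left(- \frac{1}{4}\right) \left(-5\right) = \frac{5}{4} \approx 1.25$)
$Z{\left(x \right)} = 36$ ($Z{\left(x \right)} = \left(4 + 2\right)^{2} = 6^{2} = 36$)
$Z{\left(h \right)} - c = 36 - -10648 = 36 + 10648 = 10684$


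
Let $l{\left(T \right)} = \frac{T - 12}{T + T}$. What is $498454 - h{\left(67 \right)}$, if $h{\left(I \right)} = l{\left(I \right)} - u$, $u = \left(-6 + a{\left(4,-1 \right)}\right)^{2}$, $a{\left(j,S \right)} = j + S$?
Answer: $\frac{66793987}{134} \approx 4.9846 \cdot 10^{5}$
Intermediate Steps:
$l{\left(T \right)} = \frac{-12 + T}{2 T}$
$a{\left(j,S \right)} = S + j$
$u = 9$ ($u = \left(-6 + \left(-1 + 4\right)\right)^{2} = \left(-6 + 3\right)^{2} = \left(-3\right)^{2} = 9$)
$h{\left(I \right)} = -9 + \frac{-12 + I}{2 I}$ ($h{\left(I \right)} = \frac{-12 + I}{2 I} - 9 = -9 + \frac{-12 + I}{2 I}$)
$498454 - h{\left(67 \right)} = 498454 - \left(- \frac{17}{2} - \frac{6}{67}\right) = 498454 - - \frac{1151}{134} = 498454 + \frac{1151}{134} = \frac{66793987}{134}$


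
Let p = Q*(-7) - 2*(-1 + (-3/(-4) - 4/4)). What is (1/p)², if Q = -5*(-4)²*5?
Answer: 4/31416025 ≈ 1.2732e-7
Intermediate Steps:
Q = -400 (Q = -5*16*5 = -80*5 = -400)
p = 5605/2 (p = -400*(-7) - 2*(-1 + (-3/(-4) - 4/4)) = 2800 - 2*(-1 + (-3*(-¼) - 4*¼)) = 2800 - 2*(-1 + (¾ - 1)) = 2800 - 2*(-1 - ¼) = 2800 - 2*(-5/4) = 2800 + 5/2 = 5605/2 ≈ 2802.5)
(1/p)² = (1/(5605/2))² = (2/5605)² = 4/31416025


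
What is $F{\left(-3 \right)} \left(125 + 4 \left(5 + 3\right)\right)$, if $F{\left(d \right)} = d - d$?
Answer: $0$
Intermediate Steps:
$F{\left(d \right)} = 0$
$F{\left(-3 \right)} \left(125 + 4 \left(5 + 3\right)\right) = 0 \left(125 + 4 \left(5 + 3\right)\right) = 0 \left(125 + 4 \cdot 8\right) = 0 \left(125 + 32\right) = 0 \cdot 157 = 0$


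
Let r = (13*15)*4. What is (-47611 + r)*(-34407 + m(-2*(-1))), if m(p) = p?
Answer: 1611220555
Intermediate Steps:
r = 780 (r = 195*4 = 780)
(-47611 + r)*(-34407 + m(-2*(-1))) = (-47611 + 780)*(-34407 - 2*(-1)) = -46831*(-34407 + 2) = -46831*(-34405) = 1611220555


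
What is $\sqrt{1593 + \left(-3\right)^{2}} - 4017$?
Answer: $-4017 + 3 \sqrt{178} \approx -3977.0$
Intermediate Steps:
$\sqrt{1593 + \left(-3\right)^{2}} - 4017 = \sqrt{1593 + 9} - 4017 = \sqrt{1602} - 4017 = 3 \sqrt{178} - 4017 = -4017 + 3 \sqrt{178}$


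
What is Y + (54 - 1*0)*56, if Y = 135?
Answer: 3159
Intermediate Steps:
Y + (54 - 1*0)*56 = 135 + (54 - 1*0)*56 = 135 + (54 + 0)*56 = 135 + 54*56 = 135 + 3024 = 3159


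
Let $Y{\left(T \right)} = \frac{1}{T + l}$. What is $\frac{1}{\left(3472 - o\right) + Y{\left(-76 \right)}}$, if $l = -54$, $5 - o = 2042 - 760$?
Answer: $\frac{130}{617369} \approx 0.00021057$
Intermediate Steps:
$o = -1277$ ($o = 5 - \left(2042 - 760\right) = 5 - 1282 = -1277$)
$Y{\left(T \right)} = \frac{1}{-54 + T}$ ($Y{\left(T \right)} = \frac{1}{T - 54} = \frac{1}{-54 + T}$)
$\frac{1}{\left(3472 - o\right) + Y{\left(-76 \right)}} = \frac{1}{\left(3472 - -1277\right) + \frac{1}{-54 - 76}} = \frac{1}{\left(3472 + 1277\right) + \frac{1}{-130}} = \frac{1}{4749 - \frac{1}{130}} = \frac{1}{\frac{617369}{130}} = \frac{130}{617369}$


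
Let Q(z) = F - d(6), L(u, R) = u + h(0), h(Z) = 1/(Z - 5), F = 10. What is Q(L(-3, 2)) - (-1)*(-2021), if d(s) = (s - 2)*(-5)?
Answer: -1991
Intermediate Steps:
h(Z) = 1/(-5 + Z)
L(u, R) = -⅕ + u (L(u, R) = u + 1/(-5 + 0) = u + 1/(-5) = u - ⅕ = -⅕ + u)
d(s) = 10 - 5*s (d(s) = (-2 + s)*(-5) = 10 - 5*s)
Q(z) = 30 (Q(z) = 10 - (10 - 5*6) = 10 - (10 - 30) = 10 - 1*(-20) = 10 + 20 = 30)
Q(L(-3, 2)) - (-1)*(-2021) = 30 - (-1)*(-2021) = 30 - 1*2021 = 30 - 2021 = -1991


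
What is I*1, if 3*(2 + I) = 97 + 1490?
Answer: 527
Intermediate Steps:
I = 527 (I = -2 + (97 + 1490)/3 = -2 + (⅓)*1587 = -2 + 529 = 527)
I*1 = 527*1 = 527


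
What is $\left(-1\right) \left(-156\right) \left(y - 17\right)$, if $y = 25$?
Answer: $1248$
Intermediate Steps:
$\left(-1\right) \left(-156\right) \left(y - 17\right) = \left(-1\right) \left(-156\right) \left(25 - 17\right) = 156 \cdot 8 = 1248$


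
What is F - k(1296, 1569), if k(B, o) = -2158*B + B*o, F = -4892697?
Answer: -4129353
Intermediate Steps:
F - k(1296, 1569) = -4892697 - 1296*(-2158 + 1569) = -4892697 - 1296*(-589) = -4892697 - 1*(-763344) = -4892697 + 763344 = -4129353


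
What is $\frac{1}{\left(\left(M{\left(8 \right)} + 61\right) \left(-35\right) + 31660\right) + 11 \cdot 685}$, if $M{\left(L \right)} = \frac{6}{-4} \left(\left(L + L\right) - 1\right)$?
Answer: $\frac{2}{75695} \approx 2.6422 \cdot 10^{-5}$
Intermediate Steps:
$M{\left(L \right)} = \frac{3}{2} - 3 L$ ($M{\left(L \right)} = 6 \left(- \frac{1}{4}\right) \left(2 L - 1\right) = - \frac{3 \left(-1 + 2 L\right)}{2} = \frac{3}{2} - 3 L$)
$\frac{1}{\left(\left(M{\left(8 \right)} + 61\right) \left(-35\right) + 31660\right) + 11 \cdot 685} = \frac{1}{\left(\left(\left(\frac{3}{2} - 24\right) + 61\right) \left(-35\right) + 31660\right) + 11 \cdot 685} = \frac{1}{\left(\left(\left(\frac{3}{2} - 24\right) + 61\right) \left(-35\right) + 31660\right) + 7535} = \frac{1}{\left(\left(- \frac{45}{2} + 61\right) \left(-35\right) + 31660\right) + 7535} = \frac{1}{\left(\frac{77}{2} \left(-35\right) + 31660\right) + 7535} = \frac{1}{\left(- \frac{2695}{2} + 31660\right) + 7535} = \frac{1}{\frac{60625}{2} + 7535} = \frac{1}{\frac{75695}{2}} = \frac{2}{75695}$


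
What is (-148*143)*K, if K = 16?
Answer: -338624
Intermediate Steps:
(-148*143)*K = -148*143*16 = -21164*16 = -338624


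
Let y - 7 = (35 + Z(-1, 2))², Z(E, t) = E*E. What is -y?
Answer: -1303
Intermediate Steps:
Z(E, t) = E²
y = 1303 (y = 7 + (35 + (-1)²)² = 7 + (35 + 1)² = 7 + 36² = 7 + 1296 = 1303)
-y = -1*1303 = -1303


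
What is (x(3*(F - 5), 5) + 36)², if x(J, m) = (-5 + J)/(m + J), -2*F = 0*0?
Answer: 1444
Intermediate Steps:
F = 0 (F = -0*0 = -½*0 = 0)
x(J, m) = (-5 + J)/(J + m)
(x(3*(F - 5), 5) + 36)² = ((-5 + 3*(0 - 5))/(3*(0 - 5) + 5) + 36)² = ((-5 + 3*(-5))/(3*(-5) + 5) + 36)² = ((-5 - 15)/(-15 + 5) + 36)² = (-20/(-10) + 36)² = (-⅒*(-20) + 36)² = (2 + 36)² = 38² = 1444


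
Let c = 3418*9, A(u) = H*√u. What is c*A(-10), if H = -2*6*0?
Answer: 0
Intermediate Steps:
H = 0 (H = -12*0 = 0)
A(u) = 0 (A(u) = 0*√u = 0)
c = 30762
c*A(-10) = 30762*0 = 0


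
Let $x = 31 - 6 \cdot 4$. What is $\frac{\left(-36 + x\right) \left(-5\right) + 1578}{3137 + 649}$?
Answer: $\frac{1723}{3786} \approx 0.4551$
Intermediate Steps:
$x = 7$ ($x = 31 - 24 = 7$)
$\frac{\left(-36 + x\right) \left(-5\right) + 1578}{3137 + 649} = \frac{\left(-36 + 7\right) \left(-5\right) + 1578}{3137 + 649} = \frac{\left(-29\right) \left(-5\right) + 1578}{3786} = \left(145 + 1578\right) \frac{1}{3786} = 1723 \cdot \frac{1}{3786} = \frac{1723}{3786}$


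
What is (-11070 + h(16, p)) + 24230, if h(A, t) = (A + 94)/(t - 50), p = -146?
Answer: 1289625/98 ≈ 13159.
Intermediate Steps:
h(A, t) = (94 + A)/(-50 + t)
(-11070 + h(16, p)) + 24230 = (-11070 + (94 + 16)/(-50 - 146)) + 24230 = (-11070 + 110/(-196)) + 24230 = (-11070 - 1/196*110) + 24230 = (-11070 - 55/98) + 24230 = -1084915/98 + 24230 = 1289625/98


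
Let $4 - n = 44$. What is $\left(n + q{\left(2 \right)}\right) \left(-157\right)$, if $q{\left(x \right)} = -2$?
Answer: $6594$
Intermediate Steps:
$n = -40$ ($n = 4 - 44 = -40$)
$\left(n + q{\left(2 \right)}\right) \left(-157\right) = \left(-40 - 2\right) \left(-157\right) = \left(-42\right) \left(-157\right) = 6594$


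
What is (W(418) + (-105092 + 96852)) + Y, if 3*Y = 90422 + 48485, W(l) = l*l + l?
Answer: 639613/3 ≈ 2.1320e+5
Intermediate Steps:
W(l) = l + l² (W(l) = l² + l = l + l²)
Y = 138907/3 (Y = (90422 + 48485)/3 = (⅓)*138907 = 138907/3 ≈ 46302.)
(W(418) + (-105092 + 96852)) + Y = (418*(1 + 418) + (-105092 + 96852)) + 138907/3 = (418*419 - 8240) + 138907/3 = (175142 - 8240) + 138907/3 = 166902 + 138907/3 = 639613/3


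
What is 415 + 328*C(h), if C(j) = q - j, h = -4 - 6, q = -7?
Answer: 1399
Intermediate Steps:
h = -10
C(j) = -7 - j
415 + 328*C(h) = 415 + 328*(-7 - 1*(-10)) = 415 + 328*(-7 + 10) = 415 + 328*3 = 415 + 984 = 1399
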